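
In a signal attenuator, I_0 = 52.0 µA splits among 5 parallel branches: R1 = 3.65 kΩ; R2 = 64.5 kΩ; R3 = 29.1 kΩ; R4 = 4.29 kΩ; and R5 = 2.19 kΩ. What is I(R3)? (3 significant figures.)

I ≈ 1.76 µA

ΣG = 1/3.65 + 1/64.5 + 1/29.1 + 1/4.29 + 1/2.19 = 1.014.
Current divider: I(R3) = I_0 · G_k/ΣG = 52.0 × (0.03436/1.014) = 52.0 × 0.03390 = 1.763 µA.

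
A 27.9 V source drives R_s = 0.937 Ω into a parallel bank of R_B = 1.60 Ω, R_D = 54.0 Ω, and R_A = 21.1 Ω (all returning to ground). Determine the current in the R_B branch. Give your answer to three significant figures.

Equivalent of the parallel group: R_p = 1.447 Ω.
V_A = 27.9 × 1.447/2.384 = 16.94 V.
I(R_B) = V_A / R_B = 16.94/1.60 = 10.58 A.

I ≈ 10.6 A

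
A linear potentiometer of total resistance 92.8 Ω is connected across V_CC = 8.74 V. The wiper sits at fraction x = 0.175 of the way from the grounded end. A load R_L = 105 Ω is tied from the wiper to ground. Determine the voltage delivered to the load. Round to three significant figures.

Lower segment x·R_p = 16.24 Ω; upper segment (1−x)·R_p = 76.56 Ω.
R_L loads the lower segment: effective lower R = 14.06 Ω.
Then V_out = V_CC · 14.06/(76.56 + 14.06) = 1.356 V.

V_out ≈ 1.36 V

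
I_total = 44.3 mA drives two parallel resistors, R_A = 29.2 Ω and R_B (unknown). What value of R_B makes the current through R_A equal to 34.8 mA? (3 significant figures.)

R_B ≈ 107 Ω

The fraction through R_A equals R_B/(R_A+R_B).
With f = 0.7856, R_B = R_A · f/(1−f) = 29.2 × 3.663 = 107.0 Ω.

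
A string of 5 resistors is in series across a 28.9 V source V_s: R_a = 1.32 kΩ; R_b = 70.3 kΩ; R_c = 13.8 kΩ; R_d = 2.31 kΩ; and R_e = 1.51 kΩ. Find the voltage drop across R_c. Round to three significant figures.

V ≈ 4.47 V

Series total: ΣR = 1.32 + 70.3 + 13.8 + 2.31 + 1.51 = 89.24 kΩ.
V = V_s · R/ΣR = 28.9 × 0.1546 = 4.469 V.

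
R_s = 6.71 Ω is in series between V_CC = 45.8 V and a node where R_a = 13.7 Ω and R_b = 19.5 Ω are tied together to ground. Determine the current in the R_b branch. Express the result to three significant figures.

I ≈ 1.28 A

Parallel bank: R_p = 1/(1/13.7 + 1/19.5) = 8.047 Ω.
V_A = 45.8 × 8.047/14.76 = 24.97 V.
Branch current I = V_A/R_b = 24.97/19.5 = 1.281 A.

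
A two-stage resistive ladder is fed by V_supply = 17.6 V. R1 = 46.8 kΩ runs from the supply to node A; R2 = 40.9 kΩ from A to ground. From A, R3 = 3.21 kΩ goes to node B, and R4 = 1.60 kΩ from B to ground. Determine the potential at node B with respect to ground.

V_B ≈ 0.493 V

The second stage (R3 + R4 = 4.810 kΩ) loads node A in parallel with R2.
Effective lower resistance at A: R2 ‖ 4.810 = 4.304 kΩ.
So V_A = 17.6 × 0.08422 = 1.482 V.
Then the unloaded second divider: V_B = V_A × R4/(R3+R4) = 1.482 × 0.3326 = 0.4931 V.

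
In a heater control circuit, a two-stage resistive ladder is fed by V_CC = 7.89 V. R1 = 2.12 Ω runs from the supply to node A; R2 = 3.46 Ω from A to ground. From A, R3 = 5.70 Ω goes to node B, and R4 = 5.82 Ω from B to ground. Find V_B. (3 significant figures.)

V_B ≈ 2.22 V

Node A sees R2 in parallel with the series input of stage 2, R3 + R4 = 11.52 Ω.
R2 ‖ (R3+R4) = 2.661 Ω.
V_A = 7.89 × 2.661/(2.12 + 2.661) = 4.391 V.
V_B = V_A × 0.5052 = 2.219 V.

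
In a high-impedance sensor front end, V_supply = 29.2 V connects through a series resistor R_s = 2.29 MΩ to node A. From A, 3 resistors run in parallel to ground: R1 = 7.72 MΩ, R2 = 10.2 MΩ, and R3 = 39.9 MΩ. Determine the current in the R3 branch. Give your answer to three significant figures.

Equivalent of the parallel group: R_p = 3.958 MΩ.
Node voltage V_A = V_supply · R_p/(R_s + R_p) = 29.2 × 0.6335 = 18.50 V.
Branch current I = V_A/R3 = 18.50/39.9 = 0.4636 µA.
(Equivalently: I_total = 4.673 µA, then current-divider fraction G_k/ΣG = 0.09920.)

I ≈ 0.464 µA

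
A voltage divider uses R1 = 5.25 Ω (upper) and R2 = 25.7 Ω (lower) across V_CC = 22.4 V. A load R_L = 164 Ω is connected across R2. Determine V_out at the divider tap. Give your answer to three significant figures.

V_out ≈ 18.1 V

R2 ‖ R_L = (25.7 × 164)/(25.7 + 164) = 22.22 Ω.
Now apply the divider: V_out = 22.4 × 0.8089 = 18.12 V.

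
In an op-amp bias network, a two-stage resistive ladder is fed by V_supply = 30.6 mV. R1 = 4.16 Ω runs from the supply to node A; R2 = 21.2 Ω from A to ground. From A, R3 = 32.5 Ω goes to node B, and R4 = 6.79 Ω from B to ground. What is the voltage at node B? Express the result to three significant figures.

V_B ≈ 4.06 mV

The second stage (R3 + R4 = 39.29 Ω) loads node A in parallel with R2.
R2 ‖ (R3+R4) = 13.77 Ω.
So V_A = 30.6 × 0.7680 = 23.50 mV.
V_B = V_A × 0.1728 = 4.061 mV.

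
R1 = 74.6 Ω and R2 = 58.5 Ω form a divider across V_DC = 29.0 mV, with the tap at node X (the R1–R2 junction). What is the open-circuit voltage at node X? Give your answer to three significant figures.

With X open, the divider is unloaded: V_th = 29.0 × 58.5/133.1 = 12.75 mV.

V_th ≈ 12.7 mV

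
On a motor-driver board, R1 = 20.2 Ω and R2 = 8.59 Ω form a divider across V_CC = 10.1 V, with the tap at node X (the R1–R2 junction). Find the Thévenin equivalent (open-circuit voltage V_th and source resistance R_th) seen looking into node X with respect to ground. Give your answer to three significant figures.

V_th ≈ 3.01 V, R_th ≈ 6.03 Ω

With X open, the divider is unloaded: V_th = 10.1 × 8.59/28.79 = 3.014 V.
Zeroing V_CC shorts the top of R1 to ground, so R_th = R1 ‖ R2 = 6.027 Ω.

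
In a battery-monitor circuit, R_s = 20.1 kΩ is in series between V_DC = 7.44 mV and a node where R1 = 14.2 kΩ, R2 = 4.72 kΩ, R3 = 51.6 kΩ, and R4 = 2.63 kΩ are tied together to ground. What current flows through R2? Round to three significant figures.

Combine the parallel branches: R_p = (1/14.2 + 1/4.72 + 1/51.6 + 1/2.63)⁻¹ = 1.467 kΩ.
Node voltage V_A = V_DC · R_p/(R_s + R_p) = 7.44 × 0.06800 = 0.5059 mV.
I(R2) = V_A / R2 = 0.5059/4.72 = 0.1072 µA.

I ≈ 0.107 µA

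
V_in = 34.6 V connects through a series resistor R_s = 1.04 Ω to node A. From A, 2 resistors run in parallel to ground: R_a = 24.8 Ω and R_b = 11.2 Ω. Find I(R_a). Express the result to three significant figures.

Combine the parallel branches: R_p = (1/24.8 + 1/11.2)⁻¹ = 7.716 Ω.
V_A by voltage divider: V_A = 34.6 × 7.716/(1.04 + 7.716) = 30.49 V.
Branch current I = V_A/R_a = 30.49/24.8 = 1.229 A.

I ≈ 1.23 A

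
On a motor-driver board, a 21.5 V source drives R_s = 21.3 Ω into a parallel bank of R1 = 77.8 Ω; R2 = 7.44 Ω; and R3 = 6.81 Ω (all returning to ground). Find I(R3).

Parallel bank: R_p = 1/(1/77.8 + 1/7.44 + 1/6.81) = 3.400 Ω.
Node voltage V_A = V_in · R_p/(R_s + R_p) = 21.5 × 0.1377 = 2.960 V.
I(R3) = V_A / R3 = 2.960/6.81 = 0.4346 A.
(Equivalently: I_total = 0.8704 A, then current-divider fraction G_k/ΣG = 0.4993.)

I ≈ 0.435 A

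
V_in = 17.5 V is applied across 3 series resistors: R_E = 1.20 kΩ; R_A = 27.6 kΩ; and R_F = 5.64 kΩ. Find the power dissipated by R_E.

Series current I = V_in/ΣR = 17.5/34.44 = 0.5081 mA.
P(R_E) = I²·R_E = (0.5081)² × 1.20 = 0.3098 mW.

P ≈ 0.310 mW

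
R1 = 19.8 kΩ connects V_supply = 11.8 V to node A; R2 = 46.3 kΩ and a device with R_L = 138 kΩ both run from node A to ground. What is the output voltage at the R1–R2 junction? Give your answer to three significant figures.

V_out ≈ 7.51 V

First combine the lower leg with the load: R2 ‖ R_L = 34.67 kΩ.
Then V_out = V_supply · R2'/(R1 + R2') = 11.8 × 34.67/54.47 = 7.511 V.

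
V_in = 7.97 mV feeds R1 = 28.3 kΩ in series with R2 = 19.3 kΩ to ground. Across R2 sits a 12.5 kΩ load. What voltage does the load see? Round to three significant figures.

First combine the lower leg with the load: R2 ‖ R_L = 7.586 kΩ.
Then V_out = V_in · R2'/(R1 + R2') = 7.97 × 7.586/35.89 = 1.685 mV.

V_out ≈ 1.68 mV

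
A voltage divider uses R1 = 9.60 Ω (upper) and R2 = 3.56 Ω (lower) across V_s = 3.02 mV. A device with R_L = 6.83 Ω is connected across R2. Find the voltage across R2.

First combine the lower leg with the load: R2 ‖ R_L = 2.340 Ω.
Then V_out = V_s · R2'/(R1 + R2') = 3.02 × 2.340/11.94 = 0.5919 mV.

V_out ≈ 0.592 mV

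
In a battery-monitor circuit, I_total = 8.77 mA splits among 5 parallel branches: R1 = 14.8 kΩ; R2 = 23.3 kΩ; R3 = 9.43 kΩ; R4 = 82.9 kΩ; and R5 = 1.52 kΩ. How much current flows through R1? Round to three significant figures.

I ≈ 0.668 mA

Total conductance ΣG = 1/14.8 + 1/23.3 + 1/9.43 + 1/82.9 + 1/1.52 = 0.8865 (units of 1/kΩ).
R1 takes the fraction G_k/ΣG = 0.06757/0.8865 = 0.07622, so I = 8.77 × 0.07622 = 0.6684 mA.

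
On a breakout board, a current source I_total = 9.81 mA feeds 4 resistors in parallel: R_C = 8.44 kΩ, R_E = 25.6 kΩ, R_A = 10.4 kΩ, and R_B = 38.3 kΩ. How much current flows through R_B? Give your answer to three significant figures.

Total conductance ΣG = 1/8.44 + 1/25.6 + 1/10.4 + 1/38.3 = 0.2798 (units of 1/kΩ).
By the current-divider rule, I = I_total · G_k/ΣG = 9.81 × 0.09331 = 0.9154 mA.

I ≈ 0.915 mA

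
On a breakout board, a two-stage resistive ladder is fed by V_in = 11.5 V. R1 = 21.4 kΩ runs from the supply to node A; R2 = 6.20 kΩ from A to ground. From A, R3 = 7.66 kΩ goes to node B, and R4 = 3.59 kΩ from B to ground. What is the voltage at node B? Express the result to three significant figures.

V_B ≈ 0.578 V

Looking into the second stage from A: R3 + R4 = 11.25 kΩ appears in parallel with R2.
Effective lower resistance at A: R2 ‖ 11.25 = 3.997 kΩ.
V_A = 11.5 × 3.997/(21.4 + 3.997) = 1.810 V.
V_B = V_A × 0.3191 = 0.5776 V.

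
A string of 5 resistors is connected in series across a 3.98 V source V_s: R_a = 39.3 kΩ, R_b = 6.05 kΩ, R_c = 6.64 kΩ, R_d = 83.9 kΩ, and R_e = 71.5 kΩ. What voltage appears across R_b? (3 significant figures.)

V ≈ 0.116 V

Total series resistance ΣR = 39.3 + 6.05 + 6.64 + 83.9 + 71.5 = 207.4 kΩ.
Voltage divider: V = V_s · (6.050 / 207.4) = 3.98 × 0.02917 = 0.1161 V.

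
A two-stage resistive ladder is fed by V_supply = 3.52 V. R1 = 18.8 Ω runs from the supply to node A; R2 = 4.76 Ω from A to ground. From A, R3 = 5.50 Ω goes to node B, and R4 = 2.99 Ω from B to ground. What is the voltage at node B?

The second stage (R3 + R4 = 8.490 Ω) loads node A in parallel with R2.
R2 ‖ (R3+R4) = 3.050 Ω.
So V_A = 3.52 × 0.1396 = 0.4913 V.
Then the unloaded second divider: V_B = V_A × R4/(R3+R4) = 0.4913 × 0.3522 = 0.1730 V.

V_B ≈ 0.173 V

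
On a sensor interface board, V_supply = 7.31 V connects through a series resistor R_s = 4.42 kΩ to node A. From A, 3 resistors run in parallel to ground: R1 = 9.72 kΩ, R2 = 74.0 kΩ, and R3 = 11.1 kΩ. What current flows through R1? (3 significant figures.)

Parallel bank: R_p = 1/(1/9.72 + 1/74.0 + 1/11.1) = 4.843 kΩ.
Node voltage V_A = V_supply · R_p/(R_s + R_p) = 7.31 × 0.5228 = 3.822 V.
I(R1) = V_A / R1 = 3.822/9.72 = 0.3932 mA.

I ≈ 0.393 mA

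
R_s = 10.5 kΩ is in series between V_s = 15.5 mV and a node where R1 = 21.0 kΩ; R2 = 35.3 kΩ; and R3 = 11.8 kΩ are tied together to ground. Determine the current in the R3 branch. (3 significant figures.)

I ≈ 0.489 µA

Equivalent of the parallel group: R_p = 6.223 kΩ.
Node voltage V_A = V_s · R_p/(R_s + R_p) = 15.5 × 0.3721 = 5.768 mV.
Branch current I = V_A/R3 = 5.768/11.8 = 0.4888 µA.
(Equivalently: I_total = 0.9269 µA, then current-divider fraction G_k/ΣG = 0.5274.)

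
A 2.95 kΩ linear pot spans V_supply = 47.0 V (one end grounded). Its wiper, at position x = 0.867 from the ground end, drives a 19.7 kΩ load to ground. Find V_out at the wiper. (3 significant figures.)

V_out ≈ 40.1 V

Split the track: R_lower = x·R_p = 2.558 kΩ, R_upper = (1−x)·R_p = 0.3924 kΩ.
(x·R_p) ‖ R_L = 2.264 kΩ.
V_out = 47.0 × 2.264/(0.3924 + 2.264) = 40.06 V.
(Unloaded: V_out = x·V_supply = 40.7 V.)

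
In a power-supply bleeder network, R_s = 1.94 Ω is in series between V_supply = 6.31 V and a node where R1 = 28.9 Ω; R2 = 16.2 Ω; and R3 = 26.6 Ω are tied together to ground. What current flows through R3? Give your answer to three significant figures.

I ≈ 0.188 A

Equivalent of the parallel group: R_p = 7.467 Ω.
V_A = 6.31 × 7.467/9.407 = 5.009 V.
Branch current I = V_A/R3 = 5.009/26.6 = 0.1883 A.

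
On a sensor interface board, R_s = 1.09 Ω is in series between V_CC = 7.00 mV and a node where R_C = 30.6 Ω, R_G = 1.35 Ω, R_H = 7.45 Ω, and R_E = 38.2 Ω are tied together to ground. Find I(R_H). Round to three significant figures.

Combine the parallel branches: R_p = (1/30.6 + 1/1.35 + 1/7.45 + 1/38.2)⁻¹ = 1.071 Ω.
V_A by voltage divider: V_A = 7.00 × 1.071/(1.09 + 1.071) = 3.469 mV.
Branch current I = V_A/R_H = 3.469/7.45 = 0.4656 mA.
(Equivalently: I_total = 3.239 mA, then current-divider fraction G_k/ΣG = 0.1437.)

I ≈ 0.466 mA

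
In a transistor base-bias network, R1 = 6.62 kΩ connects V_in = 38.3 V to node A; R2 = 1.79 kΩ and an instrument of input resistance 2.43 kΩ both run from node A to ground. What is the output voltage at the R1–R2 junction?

V_out ≈ 5.16 V

R2 ‖ R_L = (1.79 × 2.43)/(1.79 + 2.43) = 1.031 kΩ.
Voltage divider with the loaded lower leg: V_out = 38.3 × 1.031/(6.62 + 1.031) = 38.3 × 0.1347 = 5.160 V.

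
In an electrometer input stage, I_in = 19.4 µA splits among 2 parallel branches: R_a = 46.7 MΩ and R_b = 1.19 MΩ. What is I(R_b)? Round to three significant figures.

For two parallel branches, I_k = I_in · (other R)/(sum of R).
I(R_b) = 19.4 × 46.7/(46.7 + 1.19) = 19.4 × 0.9752 = 18.92 µA.

I ≈ 18.9 µA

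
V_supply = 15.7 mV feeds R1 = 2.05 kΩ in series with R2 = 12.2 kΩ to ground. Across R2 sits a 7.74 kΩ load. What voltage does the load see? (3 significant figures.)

V_out ≈ 11.0 mV

R2 ‖ R_L = (12.2 × 7.74)/(12.2 + 7.74) = 4.736 kΩ.
Then V_out = V_supply · R2'/(R1 + R2') = 15.7 × 4.736/6.786 = 10.96 mV.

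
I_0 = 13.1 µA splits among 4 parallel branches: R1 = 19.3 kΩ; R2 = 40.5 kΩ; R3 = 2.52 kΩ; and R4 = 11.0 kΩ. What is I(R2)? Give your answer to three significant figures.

I ≈ 0.573 µA

ΣG = 1/19.3 + 1/40.5 + 1/2.52 + 1/11.0 = 0.5642.
R2 takes the fraction G_k/ΣG = 0.02469/0.5642 = 0.04376, so I = 13.1 × 0.04376 = 0.5733 µA.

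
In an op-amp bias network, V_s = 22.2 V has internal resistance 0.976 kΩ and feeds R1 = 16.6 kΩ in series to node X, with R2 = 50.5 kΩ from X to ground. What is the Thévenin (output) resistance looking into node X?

R_th ≈ 13.0 kΩ

R1' = 0.976 + 16.6 = 17.58 kΩ (source resistance + R1).
Zeroing V_s shorts the top of R1' to ground, so R_th = R1' ‖ R2 = 13.04 kΩ.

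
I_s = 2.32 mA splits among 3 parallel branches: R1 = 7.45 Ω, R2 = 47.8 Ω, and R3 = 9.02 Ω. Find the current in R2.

I ≈ 0.182 mA

ΣG = 1/7.45 + 1/47.8 + 1/9.02 = 0.2660.
By the current-divider rule, I = I_s · G_k/ΣG = 2.32 × 0.07864 = 0.1825 mA.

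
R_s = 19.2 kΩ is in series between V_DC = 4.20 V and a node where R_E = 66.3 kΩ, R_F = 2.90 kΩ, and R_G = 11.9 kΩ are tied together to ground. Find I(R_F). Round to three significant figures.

Parallel bank: R_p = 1/(1/66.3 + 1/2.90 + 1/11.9) = 2.253 kΩ.
V_A = 4.20 × 2.253/21.45 = 0.4410 V.
Branch current I = V_A/R_F = 0.4410/2.90 = 0.1521 mA.

I ≈ 0.152 mA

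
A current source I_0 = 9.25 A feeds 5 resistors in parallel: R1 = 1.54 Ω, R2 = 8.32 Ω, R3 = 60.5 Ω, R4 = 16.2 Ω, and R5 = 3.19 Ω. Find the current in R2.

ΣG = 1/1.54 + 1/8.32 + 1/60.5 + 1/16.2 + 1/3.19 = 1.161.
By the current-divider rule, I = I_0 · G_k/ΣG = 9.25 × 0.1035 = 0.9574 A.

I ≈ 0.957 A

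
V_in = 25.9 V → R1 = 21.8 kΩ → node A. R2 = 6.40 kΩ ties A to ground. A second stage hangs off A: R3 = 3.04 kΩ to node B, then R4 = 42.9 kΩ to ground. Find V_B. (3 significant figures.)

The second stage (R3 + R4 = 45.94 kΩ) loads node A in parallel with R2.
Effective lower resistance at A: R2 ‖ 45.94 = 5.617 kΩ.
First divider: V_A = V_in · 5.617/(21.8 + 5.617) = 5.307 V.
Then the unloaded second divider: V_B = V_A × R4/(R3+R4) = 5.307 × 0.9338 = 4.955 V.

V_B ≈ 4.96 V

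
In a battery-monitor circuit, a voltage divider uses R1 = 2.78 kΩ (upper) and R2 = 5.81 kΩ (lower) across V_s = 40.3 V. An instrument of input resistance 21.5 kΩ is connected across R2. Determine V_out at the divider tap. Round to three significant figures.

V_out ≈ 25.1 V

The load sits in parallel with R2, giving an effective lower resistance R2' = R2·R_L/(R2+R_L) = 4.574 kΩ.
Now apply the divider: V_out = 40.3 × 0.6220 = 25.07 V.
(Unloaded it would be 27.3 V; the load pulls it down.)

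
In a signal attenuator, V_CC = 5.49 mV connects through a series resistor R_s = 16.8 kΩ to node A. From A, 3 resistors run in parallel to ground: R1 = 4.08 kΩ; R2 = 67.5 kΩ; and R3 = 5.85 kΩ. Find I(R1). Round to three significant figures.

I ≈ 0.163 µA

Equivalent of the parallel group: R_p = 2.321 kΩ.
V_A = 5.49 × 2.321/19.12 = 0.6664 mV.
Branch current I = V_A/R1 = 0.6664/4.08 = 0.1633 µA.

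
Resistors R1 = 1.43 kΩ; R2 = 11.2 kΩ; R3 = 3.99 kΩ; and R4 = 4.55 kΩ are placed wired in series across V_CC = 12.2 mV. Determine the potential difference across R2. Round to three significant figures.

Series total: ΣR = 1.43 + 11.2 + 3.99 + 4.55 = 21.17 kΩ.
V = V_CC · R/ΣR = 12.2 × 0.5291 = 6.454 mV.

V ≈ 6.45 mV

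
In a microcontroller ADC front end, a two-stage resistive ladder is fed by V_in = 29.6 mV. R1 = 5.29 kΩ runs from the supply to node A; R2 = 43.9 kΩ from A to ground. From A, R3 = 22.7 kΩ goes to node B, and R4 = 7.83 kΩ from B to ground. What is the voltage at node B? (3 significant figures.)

Looking into the second stage from A: R3 + R4 = 30.53 kΩ appears in parallel with R2.
Effective lower resistance at A: R2 ‖ 30.53 = 18.01 kΩ.
V_A = 29.6 × 18.01/(5.29 + 18.01) = 22.88 mV.
Stage 2 is unloaded, so V_B = V_A · R4/(R3+R4) = 22.88 × 7.83/30.53 = 5.868 mV.

V_B ≈ 5.87 mV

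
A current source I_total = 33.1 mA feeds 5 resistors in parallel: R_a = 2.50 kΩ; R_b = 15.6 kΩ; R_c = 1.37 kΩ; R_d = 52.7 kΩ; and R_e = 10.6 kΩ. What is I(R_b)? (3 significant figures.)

Conductances: ΣG = 1/2.50 + 1/15.6 + 1/1.37 + 1/52.7 + 1/10.6 = 1.307 (1/kΩ).
R_b takes the fraction G_k/ΣG = 0.06410/1.307 = 0.04903, so I = 33.1 × 0.04903 = 1.623 mA.

I ≈ 1.62 mA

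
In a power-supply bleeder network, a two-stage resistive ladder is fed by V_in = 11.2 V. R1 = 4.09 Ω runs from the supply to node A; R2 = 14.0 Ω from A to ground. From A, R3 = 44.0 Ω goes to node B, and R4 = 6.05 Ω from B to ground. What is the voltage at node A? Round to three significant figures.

The second stage (R3 + R4 = 50.05 Ω) loads node A in parallel with R2.
Effective lower resistance at A: R2 ‖ 50.05 = 10.94 Ω.
V_A = 11.2 × 10.94/(4.09 + 10.94) = 8.152 V.

V_A ≈ 8.15 V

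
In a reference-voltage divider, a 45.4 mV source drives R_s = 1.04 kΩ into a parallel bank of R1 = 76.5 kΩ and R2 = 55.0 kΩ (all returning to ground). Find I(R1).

Equivalent of the parallel group: R_p = 32.00 kΩ.
V_A by voltage divider: V_A = 45.4 × 32.00/(1.04 + 32.00) = 43.97 mV.
I(R1) = V_A / R1 = 43.97/76.5 = 0.5748 µA.

I ≈ 0.575 µA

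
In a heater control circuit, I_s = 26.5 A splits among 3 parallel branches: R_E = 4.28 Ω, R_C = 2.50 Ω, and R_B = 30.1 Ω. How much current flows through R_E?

Conductances: ΣG = 1/4.28 + 1/2.50 + 1/30.1 = 0.6669 (1/Ω).
Current divider: I(R_E) = I_s · G_k/ΣG = 26.5 × (0.2336/0.6669) = 26.5 × 0.3504 = 9.285 A.

I ≈ 9.28 A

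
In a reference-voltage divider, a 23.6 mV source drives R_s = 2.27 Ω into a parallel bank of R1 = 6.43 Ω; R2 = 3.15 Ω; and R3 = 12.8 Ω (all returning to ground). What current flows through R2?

I ≈ 3.33 mA

Combine the parallel branches: R_p = (1/6.43 + 1/3.15 + 1/12.8)⁻¹ = 1.815 Ω.
V_A = 23.6 × 1.815/4.085 = 10.48 mV.
Branch current I = V_A/R2 = 10.48/3.15 = 3.328 mA.
(Equivalently: I_total = 5.778 mA, then current-divider fraction G_k/ΣG = 0.5760.)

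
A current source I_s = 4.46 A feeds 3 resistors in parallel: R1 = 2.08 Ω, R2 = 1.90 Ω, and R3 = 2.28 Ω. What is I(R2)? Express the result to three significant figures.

I ≈ 1.62 A

Conductances: ΣG = 1/2.08 + 1/1.90 + 1/2.28 = 1.446 (1/Ω).
R2 takes the fraction G_k/ΣG = 0.5263/1.446 = 0.3641, so I = 4.46 × 0.3641 = 1.624 A.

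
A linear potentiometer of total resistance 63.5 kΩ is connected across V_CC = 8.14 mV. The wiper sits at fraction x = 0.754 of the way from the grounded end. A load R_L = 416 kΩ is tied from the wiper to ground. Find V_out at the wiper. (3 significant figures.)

V_out ≈ 5.97 mV

Split the track: R_lower = x·R_p = 47.88 kΩ, R_upper = (1−x)·R_p = 15.62 kΩ.
Lower segment in parallel with the load: 47.88 ‖ 416 = 42.94 kΩ.
V_out = 8.14 × 42.94/(15.62 + 42.94) = 5.969 mV.
(Unloaded: V_out = x·V_CC = 6.14 mV.)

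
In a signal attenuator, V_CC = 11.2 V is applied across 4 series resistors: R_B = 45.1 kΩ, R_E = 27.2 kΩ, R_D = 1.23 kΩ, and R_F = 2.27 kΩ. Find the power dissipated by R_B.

P ≈ 0.985 mW

The common current is I = 11.2/75.80 = 0.1478 mA.
P = I²R = 0.02183 × 45.1 = 0.9846 mW.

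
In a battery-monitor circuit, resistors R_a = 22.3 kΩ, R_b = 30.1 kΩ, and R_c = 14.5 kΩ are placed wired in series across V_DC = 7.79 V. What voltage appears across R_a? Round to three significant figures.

Total series resistance ΣR = 22.3 + 30.1 + 14.5 = 66.90 kΩ.
By the voltage-divider rule, V = 7.79 × 22.30/66.90 = 2.597 V.

V ≈ 2.60 V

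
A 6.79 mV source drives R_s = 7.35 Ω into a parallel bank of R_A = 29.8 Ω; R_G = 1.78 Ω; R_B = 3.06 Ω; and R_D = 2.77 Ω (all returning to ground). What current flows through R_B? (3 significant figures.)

Parallel bank: R_p = 1/(1/29.8 + 1/1.78 + 1/3.06 + 1/2.77) = 0.7793 Ω.
Node voltage V_A = V_s · R_p/(R_s + R_p) = 6.79 × 0.09587 = 0.6509 mV.
I(R_B) = V_A / R_B = 0.6509/3.06 = 0.2127 mA.

I ≈ 0.213 mA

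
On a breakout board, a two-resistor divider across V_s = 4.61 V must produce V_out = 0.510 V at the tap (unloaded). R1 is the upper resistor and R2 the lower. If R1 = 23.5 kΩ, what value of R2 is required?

R2 ≈ 2.92 kΩ

The divider ratio is R2/(R1+R2) = 0.510/4.61 = 0.1106.
So R2 = R1 · V_out/(V_s − V_out) = 23.5 × 0.510/(4.61 − 0.510) = 23.5 × 0.1244 = 2.923 kΩ.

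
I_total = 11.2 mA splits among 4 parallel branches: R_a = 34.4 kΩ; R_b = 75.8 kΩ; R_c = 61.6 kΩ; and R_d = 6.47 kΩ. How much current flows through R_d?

Conductances: ΣG = 1/34.4 + 1/75.8 + 1/61.6 + 1/6.47 = 0.2131 (1/kΩ).
R_d takes the fraction G_k/ΣG = 0.1546/0.2131 = 0.7254, so I = 11.2 × 0.7254 = 8.125 mA.

I ≈ 8.12 mA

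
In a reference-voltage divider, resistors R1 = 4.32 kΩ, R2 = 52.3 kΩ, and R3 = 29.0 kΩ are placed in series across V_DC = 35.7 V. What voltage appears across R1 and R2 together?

V ≈ 23.6 V

Series total: ΣR = 4.32 + 52.3 + 29.0 = 85.62 kΩ.
R_{R1..R2} = 4.32 + 52.3 = 56.62 kΩ.
Voltage divider: V = V_DC · (56.62 / 85.62) = 35.7 × 0.6613 = 23.61 V.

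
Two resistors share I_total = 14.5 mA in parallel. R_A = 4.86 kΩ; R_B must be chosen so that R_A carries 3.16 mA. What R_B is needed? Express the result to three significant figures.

R_B ≈ 1.35 kΩ

In a two-way split, I_A/I_total = R_B/(R_A + R_B).
3.16/14.5 = R_B/(R_A + R_B) → R_B = R_A · (0.2179)/(1 − 0.2179) = 4.86 × 0.2787 = 1.354 kΩ.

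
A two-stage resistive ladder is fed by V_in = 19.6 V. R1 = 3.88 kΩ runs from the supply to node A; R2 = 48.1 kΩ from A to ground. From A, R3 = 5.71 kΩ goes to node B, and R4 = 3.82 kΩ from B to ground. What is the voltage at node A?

V_A ≈ 13.2 V

Node A sees R2 in parallel with the series input of stage 2, R3 + R4 = 9.530 kΩ.
Effective lower resistance at A: R2 ‖ 9.530 = 7.954 kΩ.
V_A = 19.6 × 7.954/(3.88 + 7.954) = 13.17 V.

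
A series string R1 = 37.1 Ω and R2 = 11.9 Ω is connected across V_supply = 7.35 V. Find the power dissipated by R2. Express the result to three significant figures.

P ≈ 0.268 W

Series current I = V_supply/ΣR = 7.35/49.00 = 0.1500 A.
P = I²R = 0.02250 × 11.9 = 0.2677 W.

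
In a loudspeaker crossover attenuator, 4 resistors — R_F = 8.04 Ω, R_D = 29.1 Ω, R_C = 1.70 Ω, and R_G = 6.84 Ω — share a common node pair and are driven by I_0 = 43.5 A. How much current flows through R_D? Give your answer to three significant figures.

I ≈ 1.67 A

Total conductance ΣG = 1/8.04 + 1/29.1 + 1/1.70 + 1/6.84 = 0.8932 (units of 1/Ω).
R_D takes the fraction G_k/ΣG = 0.03436/0.8932 = 0.03847, so I = 43.5 × 0.03847 = 1.674 A.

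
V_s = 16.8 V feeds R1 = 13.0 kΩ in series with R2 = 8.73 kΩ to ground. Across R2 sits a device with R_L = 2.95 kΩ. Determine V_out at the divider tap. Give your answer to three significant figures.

V_out ≈ 2.44 V

First combine the lower leg with the load: R2 ‖ R_L = 2.205 kΩ.
Now apply the divider: V_out = 16.8 × 0.1450 = 2.436 V.
(Unloaded it would be 6.75 V; the load pulls it down.)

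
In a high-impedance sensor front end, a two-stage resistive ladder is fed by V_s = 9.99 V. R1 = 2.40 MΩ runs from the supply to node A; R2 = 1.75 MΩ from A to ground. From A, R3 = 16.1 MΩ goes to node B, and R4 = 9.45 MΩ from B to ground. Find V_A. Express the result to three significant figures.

V_A ≈ 4.05 V

Looking into the second stage from A: R3 + R4 = 25.55 MΩ appears in parallel with R2.
R2 ‖ (R3+R4) = 1.638 MΩ.
So V_A = 9.99 × 0.4056 = 4.052 V.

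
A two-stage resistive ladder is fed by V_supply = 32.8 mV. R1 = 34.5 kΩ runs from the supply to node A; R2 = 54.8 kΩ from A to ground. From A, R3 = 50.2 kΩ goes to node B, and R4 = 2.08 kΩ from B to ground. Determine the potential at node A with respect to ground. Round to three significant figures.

The second stage (R3 + R4 = 52.28 kΩ) loads node A in parallel with R2.
Effective lower resistance at A: R2 ‖ 52.28 = 26.76 kΩ.
V_A = 32.8 × 26.76/(34.5 + 26.76) = 14.33 mV.

V_A ≈ 14.3 mV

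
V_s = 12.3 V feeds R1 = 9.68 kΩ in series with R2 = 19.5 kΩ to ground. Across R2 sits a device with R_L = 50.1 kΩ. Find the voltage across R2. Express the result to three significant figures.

R2 ‖ R_L = (19.5 × 50.1)/(19.5 + 50.1) = 14.04 kΩ.
Voltage divider with the loaded lower leg: V_out = 12.3 × 14.04/(9.68 + 14.04) = 12.3 × 0.5918 = 7.280 V.

V_out ≈ 7.28 V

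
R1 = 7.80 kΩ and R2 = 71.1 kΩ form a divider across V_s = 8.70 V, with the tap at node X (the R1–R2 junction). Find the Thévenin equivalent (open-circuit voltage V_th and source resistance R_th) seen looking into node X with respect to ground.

With X open, the divider is unloaded: V_th = 8.70 × 71.1/78.90 = 7.840 V.
With V_s suppressed (replaced by a short), R_th = R1 ‖ R2 = (7.800 × 71.1)/(7.800 + 71.1) = 7.029 kΩ.

V_th ≈ 7.84 V, R_th ≈ 7.03 kΩ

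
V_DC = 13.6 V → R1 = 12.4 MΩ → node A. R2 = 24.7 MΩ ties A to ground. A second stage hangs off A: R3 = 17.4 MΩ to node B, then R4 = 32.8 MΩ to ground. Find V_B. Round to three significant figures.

Looking into the second stage from A: R3 + R4 = 50.20 MΩ appears in parallel with R2.
Effective lower resistance at A: R2 ‖ 50.20 = 16.55 MΩ.
V_A = 13.6 × 16.55/(12.4 + 16.55) = 7.776 V.
V_B = V_A × 0.6534 = 5.081 V.

V_B ≈ 5.08 V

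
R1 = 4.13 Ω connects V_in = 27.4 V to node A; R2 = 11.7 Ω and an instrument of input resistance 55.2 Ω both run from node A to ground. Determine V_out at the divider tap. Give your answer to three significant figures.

V_out ≈ 19.2 V

R2 ‖ R_L = (11.7 × 55.2)/(11.7 + 55.2) = 9.654 Ω.
Voltage divider with the loaded lower leg: V_out = 27.4 × 9.654/(4.13 + 9.654) = 27.4 × 0.7004 = 19.19 V.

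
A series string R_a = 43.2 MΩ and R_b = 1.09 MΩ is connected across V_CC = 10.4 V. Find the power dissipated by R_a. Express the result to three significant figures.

P ≈ 2.38 µW

ΣR = 44.29 MΩ → I = 10.4/44.29 = 0.2348 µA.
P = I²R = 0.05514 × 43.2 = 2.382 µW.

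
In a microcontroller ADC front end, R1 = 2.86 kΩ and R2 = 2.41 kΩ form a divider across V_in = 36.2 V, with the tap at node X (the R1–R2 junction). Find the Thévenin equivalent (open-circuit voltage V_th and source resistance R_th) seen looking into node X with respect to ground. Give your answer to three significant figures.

V_th ≈ 16.6 V, R_th ≈ 1.31 kΩ

V_th is the unloaded tap voltage: V_in · R2/(R1+R2) = 36.2 × 0.4573 = 16.55 V.
With V_in suppressed (replaced by a short), R_th = R1 ‖ R2 = (2.860 × 2.41)/(2.860 + 2.41) = 1.308 kΩ.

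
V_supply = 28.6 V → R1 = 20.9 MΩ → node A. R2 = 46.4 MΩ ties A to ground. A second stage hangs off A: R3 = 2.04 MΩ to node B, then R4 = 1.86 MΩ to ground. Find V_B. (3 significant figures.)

V_B ≈ 2.00 V

Looking into the second stage from A: R3 + R4 = 3.900 MΩ appears in parallel with R2.
R2 ‖ (R3+R4) = 3.598 MΩ.
V_A = 28.6 × 3.598/(20.9 + 3.598) = 4.200 V.
V_B = V_A × 0.4769 = 2.003 V.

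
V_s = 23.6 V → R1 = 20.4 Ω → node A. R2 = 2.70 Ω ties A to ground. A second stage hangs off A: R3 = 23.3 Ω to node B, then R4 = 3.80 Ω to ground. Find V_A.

V_A ≈ 2.54 V

Node A sees R2 in parallel with the series input of stage 2, R3 + R4 = 27.10 Ω.
R2 ‖ (R3+R4) = 2.455 Ω.
So V_A = 23.6 × 0.1074 = 2.535 V.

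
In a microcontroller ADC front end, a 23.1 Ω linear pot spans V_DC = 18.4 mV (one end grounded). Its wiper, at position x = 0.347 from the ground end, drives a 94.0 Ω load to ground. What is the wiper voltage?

V_out ≈ 6.05 mV

The pot divides into 15.08 Ω above the wiper and 8.016 Ω below.
R_L loads the lower segment: effective lower R = 7.386 Ω.
Then V_out = V_DC · 7.386/(15.08 + 7.386) = 6.048 mV.
(Unloaded: V_out = x·V_DC = 6.38 mV.)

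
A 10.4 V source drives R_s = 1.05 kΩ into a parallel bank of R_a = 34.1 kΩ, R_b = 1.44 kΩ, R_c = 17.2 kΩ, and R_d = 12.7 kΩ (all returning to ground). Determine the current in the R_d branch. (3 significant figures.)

Combine the parallel branches: R_p = (1/34.1 + 1/1.44 + 1/17.2 + 1/12.7)⁻¹ = 1.162 kΩ.
Node voltage V_A = V_in · R_p/(R_s + R_p) = 10.4 × 0.5253 = 5.463 V.
Branch current I = V_A/R_d = 5.463/12.7 = 0.4302 mA.

I ≈ 0.430 mA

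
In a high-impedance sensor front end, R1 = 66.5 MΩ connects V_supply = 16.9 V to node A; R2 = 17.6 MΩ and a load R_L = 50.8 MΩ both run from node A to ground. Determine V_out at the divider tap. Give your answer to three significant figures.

The load sits in parallel with R2, giving an effective lower resistance R2' = R2·R_L/(R2+R_L) = 13.07 MΩ.
Then V_out = V_supply · R2'/(R1 + R2') = 16.9 × 13.07/79.57 = 2.776 V.

V_out ≈ 2.78 V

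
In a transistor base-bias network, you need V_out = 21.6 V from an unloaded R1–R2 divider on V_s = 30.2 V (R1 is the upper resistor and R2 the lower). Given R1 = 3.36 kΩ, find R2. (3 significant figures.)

The divider ratio is R2/(R1+R2) = 21.6/30.2 = 0.7152.
So R2 = R1 · V_out/(V_s − V_out) = 3.36 × 21.6/(30.2 − 21.6) = 3.36 × 2.512 = 8.439 kΩ.

R2 ≈ 8.44 kΩ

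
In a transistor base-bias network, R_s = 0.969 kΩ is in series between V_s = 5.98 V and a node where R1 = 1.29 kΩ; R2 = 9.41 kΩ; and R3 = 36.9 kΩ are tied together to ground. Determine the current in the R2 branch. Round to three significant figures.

I ≈ 0.338 mA

Parallel bank: R_p = 1/(1/1.29 + 1/9.41 + 1/36.9) = 1.101 kΩ.
Node voltage V_A = V_s · R_p/(R_s + R_p) = 5.98 × 0.5318 = 3.180 V.
Branch current I = V_A/R2 = 3.180/9.41 = 0.3380 mA.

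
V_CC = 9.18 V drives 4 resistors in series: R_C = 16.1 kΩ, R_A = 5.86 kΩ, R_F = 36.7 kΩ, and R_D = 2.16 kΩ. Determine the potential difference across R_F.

ΣR = 16.1 + 5.86 + 36.7 + 2.16 = 60.82 kΩ.
Voltage divider: V = V_CC · (36.70 / 60.82) = 9.18 × 0.6034 = 5.539 V.

V ≈ 5.54 V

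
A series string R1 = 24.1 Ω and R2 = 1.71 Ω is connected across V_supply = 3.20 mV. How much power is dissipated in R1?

Series current I = V_supply/ΣR = 3.20/25.81 = 0.1240 mA.
P(R1) = I²·R1 = (0.1240)² × 24.1 = 0.3705 µW.

P ≈ 0.370 µW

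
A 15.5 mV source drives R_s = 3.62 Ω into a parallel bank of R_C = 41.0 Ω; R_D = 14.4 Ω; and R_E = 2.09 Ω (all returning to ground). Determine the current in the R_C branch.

Parallel bank: R_p = 1/(1/41.0 + 1/14.4 + 1/2.09) = 1.747 Ω.
V_A = 15.5 × 1.747/5.367 = 5.046 mV.
Branch current I = V_A/R_C = 5.046/41.0 = 0.1231 mA.
(Check via current divider: I_total = 2.888 mA; share G_k/ΣG = 0.04262 → same result.)

I ≈ 0.123 mA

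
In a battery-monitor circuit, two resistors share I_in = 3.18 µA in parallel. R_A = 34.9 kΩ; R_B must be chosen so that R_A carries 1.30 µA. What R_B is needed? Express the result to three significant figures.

The fraction through R_A equals R_B/(R_A+R_B).
With f = 0.4088, R_B = R_A · f/(1−f) = 34.9 × 0.6915 = 24.13 kΩ.

R_B ≈ 24.1 kΩ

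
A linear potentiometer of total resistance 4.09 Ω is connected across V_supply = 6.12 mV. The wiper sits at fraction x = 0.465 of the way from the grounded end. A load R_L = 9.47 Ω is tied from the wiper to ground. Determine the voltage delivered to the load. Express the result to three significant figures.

Split the track: R_lower = x·R_p = 1.902 Ω, R_upper = (1−x)·R_p = 2.188 Ω.
(x·R_p) ‖ R_L = 1.584 Ω.
Loaded-divider output: V_out = 6.12 × 0.4199 = 2.570 mV.
(Unloaded: V_out = x·V_supply = 2.85 mV.)

V_out ≈ 2.57 mV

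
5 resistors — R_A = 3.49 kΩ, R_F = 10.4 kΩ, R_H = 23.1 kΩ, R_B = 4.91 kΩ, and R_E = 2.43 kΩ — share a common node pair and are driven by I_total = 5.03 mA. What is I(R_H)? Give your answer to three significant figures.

Total conductance ΣG = 1/3.49 + 1/10.4 + 1/23.1 + 1/4.91 + 1/2.43 = 1.041 (units of 1/kΩ).
R_H takes the fraction G_k/ΣG = 0.04329/1.041 = 0.04158, so I = 5.03 × 0.04158 = 0.2091 mA.

I ≈ 0.209 mA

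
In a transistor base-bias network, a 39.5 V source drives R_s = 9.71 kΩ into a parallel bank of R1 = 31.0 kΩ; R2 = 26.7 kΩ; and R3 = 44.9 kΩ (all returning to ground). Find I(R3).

Equivalent of the parallel group: R_p = 10.87 kΩ.
Node voltage V_A = V_supply · R_p/(R_s + R_p) = 39.5 × 0.5282 = 20.86 V.
I(R3) = V_A / R3 = 20.86/44.9 = 0.4647 mA.
(Equivalently: I_total = 1.919 mA, then current-divider fraction G_k/ΣG = 0.2421.)

I ≈ 0.465 mA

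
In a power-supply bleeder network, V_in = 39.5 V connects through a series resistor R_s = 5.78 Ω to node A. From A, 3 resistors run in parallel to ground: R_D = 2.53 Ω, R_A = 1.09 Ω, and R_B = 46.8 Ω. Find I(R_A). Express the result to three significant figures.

Equivalent of the parallel group: R_p = 0.7496 Ω.
V_A = 39.5 × 0.7496/6.530 = 4.535 V.
Branch current I = V_A/R_A = 4.535/1.09 = 4.160 A.

I ≈ 4.16 A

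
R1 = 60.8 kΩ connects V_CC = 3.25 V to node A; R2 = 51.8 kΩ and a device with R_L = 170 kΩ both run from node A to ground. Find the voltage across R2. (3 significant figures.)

The load sits in parallel with R2, giving an effective lower resistance R2' = R2·R_L/(R2+R_L) = 39.70 kΩ.
Now apply the divider: V_out = 3.25 × 0.3950 = 1.284 V.
(Unloaded it would be 1.50 V; the load pulls it down.)

V_out ≈ 1.28 V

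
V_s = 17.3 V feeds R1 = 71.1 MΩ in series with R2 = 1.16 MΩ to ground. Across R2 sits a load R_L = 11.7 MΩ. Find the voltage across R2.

First combine the lower leg with the load: R2 ‖ R_L = 1.055 MΩ.
Then V_out = V_s · R2'/(R1 + R2') = 17.3 × 1.055/72.16 = 0.2530 V.

V_out ≈ 0.253 V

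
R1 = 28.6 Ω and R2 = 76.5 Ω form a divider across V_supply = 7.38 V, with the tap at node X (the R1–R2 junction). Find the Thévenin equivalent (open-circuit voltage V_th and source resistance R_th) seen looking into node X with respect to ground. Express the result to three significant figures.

Open-circuit (no load on X): V_th = V_supply · R2/(R1 + R2) = 7.38 × 76.5/(28.60 + 76.5) = 5.372 V.
With V_supply suppressed (replaced by a short), R_th = R1 ‖ R2 = (28.60 × 76.5)/(28.60 + 76.5) = 20.82 Ω.

V_th ≈ 5.37 V, R_th ≈ 20.8 Ω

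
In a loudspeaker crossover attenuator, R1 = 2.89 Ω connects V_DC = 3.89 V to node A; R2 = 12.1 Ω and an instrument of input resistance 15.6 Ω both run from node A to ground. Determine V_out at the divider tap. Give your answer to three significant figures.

R2 ‖ R_L = (12.1 × 15.6)/(12.1 + 15.6) = 6.814 Ω.
Now apply the divider: V_out = 3.89 × 0.7022 = 2.732 V.
(Unloaded it would be 3.14 V; the load pulls it down.)

V_out ≈ 2.73 V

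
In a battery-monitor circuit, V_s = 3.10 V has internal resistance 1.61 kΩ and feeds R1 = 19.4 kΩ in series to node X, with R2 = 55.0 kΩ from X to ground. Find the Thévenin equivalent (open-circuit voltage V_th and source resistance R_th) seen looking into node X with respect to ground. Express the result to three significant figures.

V_th ≈ 2.24 V, R_th ≈ 15.2 kΩ

R1' = 1.61 + 19.4 = 21.01 kΩ (source resistance + R1).
V_th is the unloaded tap voltage: V_s · R2/(R1'+R2) = 3.10 × 0.7236 = 2.243 V.
Zeroing V_s shorts the top of R1' to ground, so R_th = R1' ‖ R2 = 15.20 kΩ.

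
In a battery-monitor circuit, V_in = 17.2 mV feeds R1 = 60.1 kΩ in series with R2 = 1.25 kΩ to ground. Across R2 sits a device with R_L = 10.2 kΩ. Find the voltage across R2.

R2 ‖ R_L = (1.25 × 10.2)/(1.25 + 10.2) = 1.114 kΩ.
Now apply the divider: V_out = 17.2 × 0.01819 = 0.3129 mV.
(Unloaded it would be 0.350 mV; the load pulls it down.)

V_out ≈ 0.313 mV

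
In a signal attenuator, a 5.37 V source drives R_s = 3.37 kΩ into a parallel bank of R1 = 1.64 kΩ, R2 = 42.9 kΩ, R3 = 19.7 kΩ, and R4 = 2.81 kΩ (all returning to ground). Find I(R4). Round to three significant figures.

Equivalent of the parallel group: R_p = 0.9618 kΩ.
V_A = 5.37 × 0.9618/4.332 = 1.192 V.
I(R4) = V_A / R4 = 1.192/2.81 = 0.4243 mA.
(Check via current divider: I_total = 1.240 mA; share G_k/ΣG = 0.3423 → same result.)

I ≈ 0.424 mA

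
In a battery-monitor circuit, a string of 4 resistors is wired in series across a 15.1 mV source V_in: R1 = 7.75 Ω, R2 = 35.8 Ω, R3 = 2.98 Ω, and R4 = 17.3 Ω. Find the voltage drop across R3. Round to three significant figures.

V ≈ 0.705 mV

Series total: ΣR = 7.75 + 35.8 + 2.98 + 17.3 = 63.83 Ω.
By the voltage-divider rule, V = 15.1 × 2.980/63.83 = 0.7050 mV.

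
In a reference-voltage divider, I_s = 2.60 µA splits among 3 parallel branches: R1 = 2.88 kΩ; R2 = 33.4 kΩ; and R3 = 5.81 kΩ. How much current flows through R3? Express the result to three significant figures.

I ≈ 0.815 µA

Total conductance ΣG = 1/2.88 + 1/33.4 + 1/5.81 = 0.5493 (units of 1/kΩ).
By the current-divider rule, I = I_s · G_k/ΣG = 2.60 × 0.3134 = 0.8147 µA.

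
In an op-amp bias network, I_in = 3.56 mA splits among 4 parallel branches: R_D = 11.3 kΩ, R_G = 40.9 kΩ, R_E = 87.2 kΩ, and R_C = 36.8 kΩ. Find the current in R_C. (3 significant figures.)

I ≈ 0.638 mA

ΣG = 1/11.3 + 1/40.9 + 1/87.2 + 1/36.8 = 0.1516.
Current divider: I(R_C) = I_in · G_k/ΣG = 3.56 × (0.02717/0.1516) = 3.56 × 0.1793 = 0.6382 mA.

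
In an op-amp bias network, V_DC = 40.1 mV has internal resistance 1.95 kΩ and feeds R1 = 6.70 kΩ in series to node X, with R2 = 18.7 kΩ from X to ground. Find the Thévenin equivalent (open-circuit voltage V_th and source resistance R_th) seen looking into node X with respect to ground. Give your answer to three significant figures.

V_th ≈ 27.4 mV, R_th ≈ 5.91 kΩ

R1' = 1.95 + 6.70 = 8.650 kΩ (source resistance + R1).
V_th is the unloaded tap voltage: V_DC · R2/(R1'+R2) = 40.1 × 0.6837 = 27.42 mV.
Looking into X with the source shorted: R_th = R1'·R2/(R1'+R2) = 8.650 × 18.7/27.35 = 5.914 kΩ.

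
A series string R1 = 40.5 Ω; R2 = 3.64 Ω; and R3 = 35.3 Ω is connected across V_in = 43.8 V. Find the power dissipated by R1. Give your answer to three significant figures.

Series current I = V_in/ΣR = 43.8/79.44 = 0.5514 A.
P(R1) = I²·R1 = (0.5514)² × 40.5 = 12.31 W.

P ≈ 12.3 W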